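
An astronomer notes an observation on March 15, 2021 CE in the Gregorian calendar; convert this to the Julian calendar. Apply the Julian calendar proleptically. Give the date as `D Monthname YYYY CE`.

2 March 2021 CE

At this point the Julian calendar is 13 days behind the Gregorian.
15 March 2021 Gregorian − 13 days → 2 March 2021 Julian.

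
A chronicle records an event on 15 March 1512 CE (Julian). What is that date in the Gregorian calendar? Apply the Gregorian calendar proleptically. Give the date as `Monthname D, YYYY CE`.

For dates in this range the Gregorian date is 10 days ahead of the Julian.
15 March 1512 Julian + 10 days → 25 March 1512 Gregorian.

March 25, 1512 CE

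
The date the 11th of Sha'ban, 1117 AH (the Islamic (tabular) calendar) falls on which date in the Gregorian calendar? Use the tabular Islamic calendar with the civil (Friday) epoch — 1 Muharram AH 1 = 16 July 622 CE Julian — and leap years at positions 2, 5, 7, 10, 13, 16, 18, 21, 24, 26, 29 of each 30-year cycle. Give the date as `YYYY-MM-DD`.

1705-11-28

Julian Day Number of the source date = 2344130.
Converting JDN 2344130 to the Gregorian calendar gives 28 November 1705 CE.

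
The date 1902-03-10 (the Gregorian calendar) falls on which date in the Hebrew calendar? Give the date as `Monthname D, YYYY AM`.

Both dates share Julian Day Number 2415819; in the Hebrew calendar that is 1 Adar II 5662 AM.

Adar II 1, 5662 AM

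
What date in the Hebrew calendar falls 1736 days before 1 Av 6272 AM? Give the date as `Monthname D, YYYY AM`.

JDN of 1 Av 6272 AM = 2638745.
2638745 − 1736 = 2637009.
JDN 2637009 in the Hebrew calendar is Cheshvan 7, 6268 AM.

Cheshvan 7, 6268 AM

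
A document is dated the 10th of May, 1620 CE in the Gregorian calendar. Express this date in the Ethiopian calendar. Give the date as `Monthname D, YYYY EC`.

Ginbot 5, 1612 EC

Both dates share Julian Day Number 2312883; in the Ethiopian calendar that is 5 Ginbot 1612 EC.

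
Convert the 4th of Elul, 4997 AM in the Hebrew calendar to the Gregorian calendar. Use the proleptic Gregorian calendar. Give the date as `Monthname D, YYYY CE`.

September 2, 1237 CE

Julian Day Number of the source date = 2173110.
Converting JDN 2173110 to the Gregorian calendar gives 2 September 1237 CE.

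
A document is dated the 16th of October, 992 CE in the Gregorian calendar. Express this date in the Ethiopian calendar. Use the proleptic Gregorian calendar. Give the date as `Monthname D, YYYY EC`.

Tikimt 14, 985 EC

Julian Day Number of the source date = 2083670.
Converting JDN 2083670 to the Ethiopian calendar gives 14 Tikimt 985 EC.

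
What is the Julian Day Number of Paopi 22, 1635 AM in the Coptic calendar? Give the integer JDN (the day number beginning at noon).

2421899

In the Gregorian calendar the same day is 1 November 1918.
JDN 2451545 is 1 January 2000 CE (Gregorian); the target day is −29646 days from there, so JDN = 2421899.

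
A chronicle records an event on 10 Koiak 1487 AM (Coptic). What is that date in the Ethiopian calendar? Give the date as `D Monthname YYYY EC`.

The source date corresponds to 17 December 1770 in the Gregorian calendar (JDN 2367890).
That day falls on 10 Tahsas 1763 EC in the Ethiopian calendar.

10 Tahsas 1763 EC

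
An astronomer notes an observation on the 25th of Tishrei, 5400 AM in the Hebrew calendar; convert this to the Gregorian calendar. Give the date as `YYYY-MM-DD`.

1639-10-23

Julian Day Number of the source date = 2319988.
Converting JDN 2319988 to the Gregorian calendar gives 23 October 1639 CE.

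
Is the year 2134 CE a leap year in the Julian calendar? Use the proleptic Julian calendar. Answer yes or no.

no

2134 mod 4 = 2, so it is a common year in the Julian calendar.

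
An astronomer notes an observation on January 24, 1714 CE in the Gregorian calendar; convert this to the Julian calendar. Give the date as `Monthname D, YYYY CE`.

At this point the Julian calendar is 11 days behind the Gregorian.
24 January 1714 Gregorian − 11 days → 13 January 1714 Julian.

January 13, 1714 CE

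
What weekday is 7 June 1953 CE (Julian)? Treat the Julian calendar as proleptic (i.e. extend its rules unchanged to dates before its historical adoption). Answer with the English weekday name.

This is JDN 2434549 (20 June 1953 Gregorian).
JDN 2434549 mod 7 = 5, and JDN 0 was a Monday, so this is a Saturday.

Saturday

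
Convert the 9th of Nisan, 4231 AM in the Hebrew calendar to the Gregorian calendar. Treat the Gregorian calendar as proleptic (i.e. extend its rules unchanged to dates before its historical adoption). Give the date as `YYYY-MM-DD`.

0471-03-18

Julian Day Number of the source date = 1893166.
Converting JDN 1893166 to the Gregorian calendar gives 18 March 471 CE.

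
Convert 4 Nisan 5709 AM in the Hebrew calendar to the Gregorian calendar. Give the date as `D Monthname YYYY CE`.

Julian Day Number of the source date = 2433010.
Converting JDN 2433010 to the Gregorian calendar gives 3 April 1949 CE.

3 April 1949 CE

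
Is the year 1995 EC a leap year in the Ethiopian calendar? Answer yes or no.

yes

1995 mod 4 = 3; in the Ethiopian calendar a year is leap when year mod 4 = 3, so it is a leap year.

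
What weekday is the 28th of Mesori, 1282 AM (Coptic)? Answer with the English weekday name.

In the proleptic Gregorian calendar this is 31 August 1566 (JDN 2293272).
JDN 2293272 mod 7 = 2, and JDN 0 was a Monday, so this is a Wednesday.

Wednesday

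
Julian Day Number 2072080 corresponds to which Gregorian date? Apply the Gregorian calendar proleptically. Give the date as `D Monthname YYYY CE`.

Counting from JDN 2299161 = 15 Oct 1582 gives an offset of -227081 days.

22 January 961 CE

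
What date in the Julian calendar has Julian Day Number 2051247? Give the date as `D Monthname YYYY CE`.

4 January 904 CE

JDN 2051247 is 9 January 904 in the proleptic Gregorian calendar.
In the Julian calendar that day is 4 January 904 CE.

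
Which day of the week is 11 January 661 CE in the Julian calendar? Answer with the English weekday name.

Equivalently 14 January 661 Gregorian, JDN 1962499.
1962499 ≡ 0 (mod 7); counting from Monday = 0 gives Monday.

Monday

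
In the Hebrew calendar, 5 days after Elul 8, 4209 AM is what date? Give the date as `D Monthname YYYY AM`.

13 Elul 4209 AM

JDN of Elul 8, 4209 AM = 1885281.
1885281 + 5 = 1885286.
JDN 1885286 in the Hebrew calendar is 13 Elul 4209 AM.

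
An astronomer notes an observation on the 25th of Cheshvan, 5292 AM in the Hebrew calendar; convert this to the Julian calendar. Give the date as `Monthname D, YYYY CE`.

November 5, 1531 CE

The source date corresponds to 15 November 1531 in the proleptic Gregorian calendar (JDN 2280564).
That day falls on 5 November 1531 CE in the Julian calendar.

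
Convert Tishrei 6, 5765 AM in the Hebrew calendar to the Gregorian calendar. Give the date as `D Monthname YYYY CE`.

21 September 2004 CE

Julian Day Number of the source date = 2453270.
Converting JDN 2453270 to the Gregorian calendar gives 21 September 2004 CE.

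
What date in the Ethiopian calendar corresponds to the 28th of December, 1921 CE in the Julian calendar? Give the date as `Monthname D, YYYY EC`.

Tir 2, 1914 EC

The source date corresponds to 10 January 1922 in the Gregorian calendar (JDN 2423065).
That day falls on 2 Tir 1914 EC in the Ethiopian calendar.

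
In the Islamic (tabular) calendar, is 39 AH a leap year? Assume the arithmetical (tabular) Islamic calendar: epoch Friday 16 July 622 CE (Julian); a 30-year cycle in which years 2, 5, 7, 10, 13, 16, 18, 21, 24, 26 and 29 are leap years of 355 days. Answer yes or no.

Year 39 AH is year 9 of its 30-year cycle; leap positions are 2, 5, 7, 10, 13, 16, 18, 21, 24, 26, 29, so it is a common year (354 days).

no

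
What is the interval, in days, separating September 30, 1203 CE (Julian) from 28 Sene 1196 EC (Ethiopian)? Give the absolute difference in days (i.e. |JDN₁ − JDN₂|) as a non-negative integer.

First date → JDN 2160726; second date → JDN 2160992.
The interval is |2160726 − 2160992| = 266 days.

266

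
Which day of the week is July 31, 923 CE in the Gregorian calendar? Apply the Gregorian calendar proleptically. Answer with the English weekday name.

JDN 2058390 mod 7 = 5, and JDN 0 was a Monday, so this is a Saturday.

Saturday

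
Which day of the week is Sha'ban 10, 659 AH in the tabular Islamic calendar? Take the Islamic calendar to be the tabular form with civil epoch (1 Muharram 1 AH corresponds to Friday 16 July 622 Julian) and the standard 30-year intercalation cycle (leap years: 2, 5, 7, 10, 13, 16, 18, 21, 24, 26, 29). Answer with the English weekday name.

Equivalently 17 July 1261 Gregorian, JDN 2181829.
2181829 ≡ 6 (mod 7); counting from Monday = 0 gives Sunday.

Sunday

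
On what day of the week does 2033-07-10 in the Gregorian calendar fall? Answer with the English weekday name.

Sunday

JDN 2463789 mod 7 = 6, and JDN 0 was a Monday, so this is a Sunday.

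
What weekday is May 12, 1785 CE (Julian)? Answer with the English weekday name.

This is JDN 2373161 (23 May 1785 Gregorian).
JDN 2373161 mod 7 = 0, and JDN 0 was a Monday, so this is a Monday.

Monday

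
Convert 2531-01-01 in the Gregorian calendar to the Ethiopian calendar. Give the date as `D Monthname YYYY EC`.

Julian Day Number of the source date = 2645489.
Converting JDN 2645489 to the Ethiopian calendar gives 19 Tahsas 2523 EC.

19 Tahsas 2523 EC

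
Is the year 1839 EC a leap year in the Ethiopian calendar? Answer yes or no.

1839 mod 4 = 3; in the Ethiopian calendar a year is leap when year mod 4 = 3, so it is a leap year.

yes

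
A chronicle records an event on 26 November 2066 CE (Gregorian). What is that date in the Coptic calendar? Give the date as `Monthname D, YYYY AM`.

Both dates share Julian Day Number 2475981; in the Coptic calendar that is 17 Hathor 1783 AM.

Hathor 17, 1783 AM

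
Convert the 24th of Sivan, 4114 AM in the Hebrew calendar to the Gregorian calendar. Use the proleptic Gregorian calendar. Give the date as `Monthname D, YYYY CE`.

June 3, 354 CE

Julian Day Number of the source date = 1850509.
Converting JDN 1850509 to the Gregorian calendar gives 3 June 354 CE.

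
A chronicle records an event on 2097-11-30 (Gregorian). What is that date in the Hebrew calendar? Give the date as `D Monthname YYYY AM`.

25 Kislev 5858 AM

Both dates share Julian Day Number 2487308; in the Hebrew calendar that is 25 Kislev 5858 AM.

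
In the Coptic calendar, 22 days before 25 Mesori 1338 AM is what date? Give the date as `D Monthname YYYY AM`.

JDN of 25 Mesori 1338 AM = 2313723.
2313723 − 22 = 2313701.
JDN 2313701 in the Coptic calendar is 3 Mesori 1338 AM.

3 Mesori 1338 AM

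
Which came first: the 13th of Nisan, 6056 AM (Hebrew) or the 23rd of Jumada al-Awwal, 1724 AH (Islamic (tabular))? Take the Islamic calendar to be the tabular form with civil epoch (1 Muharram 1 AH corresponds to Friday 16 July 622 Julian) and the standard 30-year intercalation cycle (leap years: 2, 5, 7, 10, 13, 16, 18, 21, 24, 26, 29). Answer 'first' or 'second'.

second

The two dates have Julian Day Numbers 2559763 and 2559154 respectively.
Since 2559154 < 2559763, the second date comes first.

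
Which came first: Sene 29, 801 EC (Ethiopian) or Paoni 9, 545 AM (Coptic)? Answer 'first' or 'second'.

first

Converting both to JDN: 2016719 vs 2024004; the smaller is the first.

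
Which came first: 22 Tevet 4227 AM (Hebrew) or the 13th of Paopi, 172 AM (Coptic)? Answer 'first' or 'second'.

second

Converting both to JDN: 1891644 vs 1887530; the smaller is the second.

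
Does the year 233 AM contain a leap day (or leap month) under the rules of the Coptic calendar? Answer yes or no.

233 mod 4 = 1; in the Coptic calendar a year is leap when year mod 4 = 3, so it is a common year.

no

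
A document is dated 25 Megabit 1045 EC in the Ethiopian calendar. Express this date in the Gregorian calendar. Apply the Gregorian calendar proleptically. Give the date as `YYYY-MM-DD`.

Both dates share Julian Day Number 2105746; in the Gregorian calendar that is 27 March 1053 CE.

1053-03-27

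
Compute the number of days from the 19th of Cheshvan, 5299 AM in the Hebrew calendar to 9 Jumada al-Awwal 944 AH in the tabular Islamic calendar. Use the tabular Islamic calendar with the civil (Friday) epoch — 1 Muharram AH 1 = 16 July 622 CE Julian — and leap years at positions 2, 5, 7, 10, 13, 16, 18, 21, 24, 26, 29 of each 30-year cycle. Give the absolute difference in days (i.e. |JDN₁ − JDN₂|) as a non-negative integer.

364

JDN of the first date = 2283098.
JDN of the second date = 2282734.
|2282734 − 2283098| = 364.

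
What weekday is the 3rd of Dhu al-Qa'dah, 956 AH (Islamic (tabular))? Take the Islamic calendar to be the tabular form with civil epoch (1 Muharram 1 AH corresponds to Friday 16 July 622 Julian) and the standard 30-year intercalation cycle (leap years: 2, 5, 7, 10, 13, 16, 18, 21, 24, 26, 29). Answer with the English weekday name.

Saturday

This is JDN 2287157 (3 December 1549 Gregorian).
Since JDN mod 7 = 5 (0 = Monday), the day is Saturday.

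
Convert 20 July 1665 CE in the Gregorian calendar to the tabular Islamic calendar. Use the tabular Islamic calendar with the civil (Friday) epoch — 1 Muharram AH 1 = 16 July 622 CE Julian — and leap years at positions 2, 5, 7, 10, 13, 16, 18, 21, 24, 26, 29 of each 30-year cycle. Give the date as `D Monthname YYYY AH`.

Both dates share Julian Day Number 2329390; in the tabular Islamic calendar that is 7 Muharram 1076 AH.

7 Muharram 1076 AH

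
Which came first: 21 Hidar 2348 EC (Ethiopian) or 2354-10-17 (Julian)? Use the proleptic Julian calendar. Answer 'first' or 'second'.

second

Converting both to JDN: 2581543 vs 2581146; the smaller is the second.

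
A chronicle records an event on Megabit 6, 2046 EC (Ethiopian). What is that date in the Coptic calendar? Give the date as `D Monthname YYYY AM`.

6 Paremhat 1770 AM

The source date corresponds to 15 March 2054 in the Gregorian calendar (JDN 2471342).
That day falls on 6 Paremhat 1770 AM in the Coptic calendar.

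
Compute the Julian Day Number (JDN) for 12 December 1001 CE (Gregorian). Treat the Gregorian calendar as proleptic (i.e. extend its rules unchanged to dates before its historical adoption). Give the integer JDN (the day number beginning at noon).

2087013

JDN 2451545 is 1 January 2000 CE (Gregorian); the target day is −364532 days from there, so JDN = 2087013.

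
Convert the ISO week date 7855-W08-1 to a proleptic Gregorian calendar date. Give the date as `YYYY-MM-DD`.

7855-02-19

ISO week 1 of 7855 is the week containing the first Thursday of 7855.
Week 8, day 1 (Monday) lands on 7855-02-19.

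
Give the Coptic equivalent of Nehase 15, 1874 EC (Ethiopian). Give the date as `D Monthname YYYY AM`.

15 Mesori 1598 AM

Julian Day Number of the source date = 2408678.
Converting JDN 2408678 to the Coptic calendar gives 15 Mesori 1598 AM.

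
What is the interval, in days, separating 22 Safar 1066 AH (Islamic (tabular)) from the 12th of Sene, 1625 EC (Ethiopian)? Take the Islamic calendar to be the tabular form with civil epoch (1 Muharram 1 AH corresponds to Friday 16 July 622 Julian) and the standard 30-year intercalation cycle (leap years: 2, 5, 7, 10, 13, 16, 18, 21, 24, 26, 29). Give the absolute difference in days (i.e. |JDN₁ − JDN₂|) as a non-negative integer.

8223

First date → JDN 2325891; second date → JDN 2317668.
The interval is |2325891 − 2317668| = 8223 days.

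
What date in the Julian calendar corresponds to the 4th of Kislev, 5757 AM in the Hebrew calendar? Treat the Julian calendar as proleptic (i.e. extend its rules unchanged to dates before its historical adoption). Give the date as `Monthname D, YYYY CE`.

November 2, 1996 CE

Julian Day Number of the source date = 2450403.
Converting JDN 2450403 to the Julian calendar gives 2 November 1996 CE.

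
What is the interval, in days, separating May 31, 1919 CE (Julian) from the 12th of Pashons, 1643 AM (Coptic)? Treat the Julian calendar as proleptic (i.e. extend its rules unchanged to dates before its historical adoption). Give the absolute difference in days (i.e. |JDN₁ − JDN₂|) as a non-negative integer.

2898

First date → JDN 2422123; second date → JDN 2425021.
The interval is |2422123 − 2425021| = 2898 days.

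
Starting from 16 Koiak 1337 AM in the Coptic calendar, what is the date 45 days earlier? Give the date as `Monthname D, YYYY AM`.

Hathor 1, 1337 AM

The starting date is JDN 2313109; 2313109 − 45 = 2313064.
JDN 2313064 corresponds to Hathor 1, 1337 AM.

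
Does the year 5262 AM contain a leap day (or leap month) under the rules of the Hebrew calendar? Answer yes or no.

Hebrew year 5262 is year 18 of its 19-year Metonic cycle; leap years are at positions 3, 6, 8, 11, 14, 17, 19, so it is a common year (12 months).

no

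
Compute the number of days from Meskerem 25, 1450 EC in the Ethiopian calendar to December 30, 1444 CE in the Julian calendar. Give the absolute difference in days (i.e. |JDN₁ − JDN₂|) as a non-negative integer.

4649

JDN of the first date = 2253492.
JDN of the second date = 2248843.
|2248843 − 2253492| = 4649.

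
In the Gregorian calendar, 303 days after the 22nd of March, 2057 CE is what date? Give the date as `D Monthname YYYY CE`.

JDN of the 22nd of March, 2057 CE = 2472445.
2472445 + 303 = 2472748.
JDN 2472748 in the Gregorian calendar is 19 January 2058 CE.

19 January 2058 CE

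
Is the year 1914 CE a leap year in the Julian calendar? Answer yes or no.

1914 mod 4 = 2, so it is a common year in the Julian calendar.

no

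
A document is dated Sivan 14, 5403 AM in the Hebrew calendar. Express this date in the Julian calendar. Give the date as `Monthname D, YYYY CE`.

Julian Day Number of the source date = 2321305.
Converting JDN 2321305 to the Julian calendar gives 22 May 1643 CE.

May 22, 1643 CE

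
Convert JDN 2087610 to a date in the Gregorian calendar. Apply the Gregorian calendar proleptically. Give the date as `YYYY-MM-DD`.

1003-08-01

Counting from JDN 2299161 = 15 Oct 1582 gives an offset of -211551 days.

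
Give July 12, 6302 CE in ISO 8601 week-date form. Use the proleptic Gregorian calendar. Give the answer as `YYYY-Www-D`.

6302-W28-6

The weekday is Saturday (ISO weekday 6).
That Saturday belongs to ISO week 28 of ISO year 6302.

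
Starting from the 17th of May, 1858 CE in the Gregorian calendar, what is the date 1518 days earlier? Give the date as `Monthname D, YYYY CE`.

JDN of the 17th of May, 1858 CE = 2399817.
2399817 − 1518 = 2398299.
JDN 2398299 in the Gregorian calendar is March 21, 1854 CE.

March 21, 1854 CE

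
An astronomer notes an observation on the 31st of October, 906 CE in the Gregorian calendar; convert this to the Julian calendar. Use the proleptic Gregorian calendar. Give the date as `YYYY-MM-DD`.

0906-10-26

The Julian–Gregorian offset here is 5 days (Julian trailing).
31 October 906 Gregorian − 5 days → 26 October 906 Julian.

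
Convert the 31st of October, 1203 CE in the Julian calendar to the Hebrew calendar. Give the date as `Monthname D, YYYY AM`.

Both dates share Julian Day Number 2160757; in the Hebrew calendar that is 24 Cheshvan 4964 AM.

Cheshvan 24, 4964 AM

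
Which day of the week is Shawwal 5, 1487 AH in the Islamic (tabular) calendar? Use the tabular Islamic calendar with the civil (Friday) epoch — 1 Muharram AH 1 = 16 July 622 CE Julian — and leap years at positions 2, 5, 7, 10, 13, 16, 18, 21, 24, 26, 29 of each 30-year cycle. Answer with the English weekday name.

In the Gregorian calendar this is 13 January 2065 (JDN 2475299).
Since JDN mod 7 = 1 (0 = Monday), the day is Tuesday.

Tuesday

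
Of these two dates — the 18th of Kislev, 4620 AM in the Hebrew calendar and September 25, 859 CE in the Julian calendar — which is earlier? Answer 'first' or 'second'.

second

The two dates have Julian Day Numbers 2035128 and 2035075 respectively.
Since 2035075 < 2035128, the second date comes first.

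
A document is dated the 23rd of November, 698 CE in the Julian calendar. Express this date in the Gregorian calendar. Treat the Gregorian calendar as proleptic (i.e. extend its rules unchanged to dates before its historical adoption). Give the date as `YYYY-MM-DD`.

The Julian–Gregorian offset here is 3 days (Julian trailing).
23 November 698 Julian + 3 days → 26 November 698 Gregorian.

0698-11-26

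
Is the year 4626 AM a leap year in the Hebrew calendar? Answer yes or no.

no

Hebrew year 4626 is year 9 of its 19-year Metonic cycle; leap years are at positions 3, 6, 8, 11, 14, 17, 19, so it is a common year (12 months).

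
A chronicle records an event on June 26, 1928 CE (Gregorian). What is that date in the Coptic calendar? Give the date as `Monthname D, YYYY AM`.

Paoni 19, 1644 AM

Both dates share Julian Day Number 2425424; in the Coptic calendar that is 19 Paoni 1644 AM.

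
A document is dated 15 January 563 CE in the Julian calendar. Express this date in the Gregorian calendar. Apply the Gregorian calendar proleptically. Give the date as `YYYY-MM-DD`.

For dates in this range the Gregorian date is 2 days ahead of the Julian.
15 January 563 Julian + 2 days → 17 January 563 Gregorian.

0563-01-17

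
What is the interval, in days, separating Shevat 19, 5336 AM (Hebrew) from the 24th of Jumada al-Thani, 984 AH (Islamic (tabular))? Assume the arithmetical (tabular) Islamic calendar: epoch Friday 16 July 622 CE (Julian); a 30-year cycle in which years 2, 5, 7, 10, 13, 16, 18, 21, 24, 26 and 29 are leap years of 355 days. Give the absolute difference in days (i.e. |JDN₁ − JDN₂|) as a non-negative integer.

JDN of the first date = 2296711.
JDN of the second date = 2296953.
|2296953 − 2296711| = 242.

242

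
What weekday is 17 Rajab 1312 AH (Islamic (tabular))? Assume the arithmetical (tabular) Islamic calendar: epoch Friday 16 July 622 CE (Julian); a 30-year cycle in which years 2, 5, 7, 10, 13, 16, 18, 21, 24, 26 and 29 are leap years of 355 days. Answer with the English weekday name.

Monday

Equivalently 14 January 1895 Gregorian, JDN 2413208.
JDN 2413208 mod 7 = 0, and JDN 0 was a Monday, so this is a Monday.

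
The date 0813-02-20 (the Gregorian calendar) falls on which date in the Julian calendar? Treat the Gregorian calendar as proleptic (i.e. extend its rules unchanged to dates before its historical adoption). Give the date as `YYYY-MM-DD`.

0813-02-16

At this point the Julian calendar is 4 days behind the Gregorian.
20 February 813 Gregorian − 4 days → 16 February 813 Julian.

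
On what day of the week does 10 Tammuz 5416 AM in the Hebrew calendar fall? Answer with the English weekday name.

Sunday

This is JDN 2326085 (2 July 1656 Gregorian).
JDN 2326085 mod 7 = 6, and JDN 0 was a Monday, so this is a Sunday.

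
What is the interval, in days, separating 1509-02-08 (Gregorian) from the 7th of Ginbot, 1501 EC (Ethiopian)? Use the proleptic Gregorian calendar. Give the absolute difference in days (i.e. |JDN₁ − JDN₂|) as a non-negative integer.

93

JDN of the first date = 2272249.
JDN of the second date = 2272342.
|2272342 − 2272249| = 93.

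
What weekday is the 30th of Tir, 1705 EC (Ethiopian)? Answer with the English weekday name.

Sunday

In the Gregorian calendar this is 5 February 1713 (JDN 2346756).
Since JDN mod 7 = 6 (0 = Monday), the day is Sunday.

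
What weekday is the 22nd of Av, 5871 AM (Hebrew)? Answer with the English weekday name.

Wednesday

Equivalently 26 August 2111 Gregorian, JDN 2492324.
JDN 2492324 mod 7 = 2, and JDN 0 was a Monday, so this is a Wednesday.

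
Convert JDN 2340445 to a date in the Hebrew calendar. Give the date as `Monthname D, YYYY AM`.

JDN 2340445 is 26 October 1695 in the Gregorian calendar.
In the Hebrew calendar that day is Cheshvan 17, 5456 AM.

Cheshvan 17, 5456 AM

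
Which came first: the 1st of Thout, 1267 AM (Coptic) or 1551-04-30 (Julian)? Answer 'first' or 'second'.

first

First date → JDN 2287436; second date → JDN 2287680.
JDN 2287436 < JDN 2287680, so the first date is earlier.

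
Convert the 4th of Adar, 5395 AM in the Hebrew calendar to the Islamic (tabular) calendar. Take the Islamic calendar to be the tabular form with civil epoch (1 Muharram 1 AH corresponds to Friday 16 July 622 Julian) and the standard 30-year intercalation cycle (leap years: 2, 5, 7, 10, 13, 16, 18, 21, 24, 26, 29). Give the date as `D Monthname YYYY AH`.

Both dates share Julian Day Number 2318284; in the tabular Islamic calendar that is 5 Ramadan 1044 AH.

5 Ramadan 1044 AH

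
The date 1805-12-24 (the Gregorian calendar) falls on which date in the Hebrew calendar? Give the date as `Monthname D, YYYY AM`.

Tevet 3, 5566 AM

Both dates share Julian Day Number 2380680; in the Hebrew calendar that is 3 Tevet 5566 AM.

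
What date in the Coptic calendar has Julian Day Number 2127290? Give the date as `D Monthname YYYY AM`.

JDN 2127290 is 22 March 1112 in the proleptic Gregorian calendar.
In the Coptic calendar that day is 19 Paremhat 828 AM.

19 Paremhat 828 AM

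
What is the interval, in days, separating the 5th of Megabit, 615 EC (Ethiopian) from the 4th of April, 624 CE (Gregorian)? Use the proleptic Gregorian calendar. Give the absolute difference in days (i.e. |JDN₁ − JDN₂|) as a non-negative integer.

First date → JDN 1948668; second date → JDN 1949065.
The interval is |1948668 − 1949065| = 397 days.

397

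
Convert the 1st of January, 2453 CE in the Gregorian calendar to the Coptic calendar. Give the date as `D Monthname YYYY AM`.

Julian Day Number of the source date = 2617001.
Converting JDN 2617001 to the Coptic calendar gives 20 Koiak 2169 AM.

20 Koiak 2169 AM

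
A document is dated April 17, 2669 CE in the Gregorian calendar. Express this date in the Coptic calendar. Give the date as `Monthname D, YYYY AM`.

Parmouti 4, 2385 AM

Both dates share Julian Day Number 2695999; in the Coptic calendar that is 4 Parmouti 2385 AM.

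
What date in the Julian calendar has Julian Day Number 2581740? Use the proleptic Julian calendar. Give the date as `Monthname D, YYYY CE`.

June 2, 2356 CE

JDN 2581740 is 18 June 2356 in the Gregorian calendar.
In the Julian calendar that day is June 2, 2356 CE.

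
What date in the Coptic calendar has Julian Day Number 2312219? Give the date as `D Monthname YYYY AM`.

12 Epip 1334 AM

The Gregorian equivalent of JDN 2312219 is 16 July 1618.
In the Coptic calendar that day is 12 Epip 1334 AM.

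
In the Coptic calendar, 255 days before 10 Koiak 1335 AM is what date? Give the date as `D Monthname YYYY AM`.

JDN of 10 Koiak 1335 AM = 2312372.
2312372 − 255 = 2312117.
JDN 2312117 in the Coptic calendar is 30 Paremhat 1334 AM.

30 Paremhat 1334 AM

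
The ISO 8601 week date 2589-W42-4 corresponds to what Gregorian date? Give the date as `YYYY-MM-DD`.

ISO week 1 of 2589 is the week containing the first Thursday of 2589.
Week 42, day 4 (Thursday) lands on 2589-10-15.

2589-10-15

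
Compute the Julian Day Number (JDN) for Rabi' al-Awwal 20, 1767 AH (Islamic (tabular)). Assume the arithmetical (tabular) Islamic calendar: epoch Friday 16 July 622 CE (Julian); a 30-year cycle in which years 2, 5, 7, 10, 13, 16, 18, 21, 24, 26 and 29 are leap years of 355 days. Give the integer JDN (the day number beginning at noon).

2574330

In the Gregorian calendar the same day is 5 March 2336.
JDN 2299161 is 15 October 1582 CE (Gregorian); the target day is +275169 days from there, so JDN = 2574330.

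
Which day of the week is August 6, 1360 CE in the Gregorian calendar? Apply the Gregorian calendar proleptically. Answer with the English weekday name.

Wednesday

JDN 2218008 mod 7 = 2, and JDN 0 was a Monday, so this is a Wednesday.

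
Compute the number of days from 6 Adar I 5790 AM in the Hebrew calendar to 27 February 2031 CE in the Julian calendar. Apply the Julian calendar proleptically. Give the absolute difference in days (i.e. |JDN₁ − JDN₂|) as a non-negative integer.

JDN of the first date = 2462542.
JDN of the second date = 2462938.
|2462938 − 2462542| = 396.

396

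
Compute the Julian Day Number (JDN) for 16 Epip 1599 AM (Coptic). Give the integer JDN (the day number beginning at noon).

2409014

Equivalently 22 July 1883 (Gregorian).
JDN 2299161 is 15 October 1582 CE (Gregorian); the target day is +109853 days from there, so JDN = 2409014.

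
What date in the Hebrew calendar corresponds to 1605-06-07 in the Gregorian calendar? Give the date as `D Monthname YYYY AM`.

Both dates share Julian Day Number 2307432; in the Hebrew calendar that is 21 Sivan 5365 AM.

21 Sivan 5365 AM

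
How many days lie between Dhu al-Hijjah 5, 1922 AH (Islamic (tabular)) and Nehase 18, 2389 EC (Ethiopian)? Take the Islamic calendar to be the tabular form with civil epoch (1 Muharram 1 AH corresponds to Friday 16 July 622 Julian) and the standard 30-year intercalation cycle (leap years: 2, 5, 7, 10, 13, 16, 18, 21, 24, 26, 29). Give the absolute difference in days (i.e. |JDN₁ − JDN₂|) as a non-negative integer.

32722

JDN of the first date = 2629507.
JDN of the second date = 2596785.
|2596785 − 2629507| = 32722.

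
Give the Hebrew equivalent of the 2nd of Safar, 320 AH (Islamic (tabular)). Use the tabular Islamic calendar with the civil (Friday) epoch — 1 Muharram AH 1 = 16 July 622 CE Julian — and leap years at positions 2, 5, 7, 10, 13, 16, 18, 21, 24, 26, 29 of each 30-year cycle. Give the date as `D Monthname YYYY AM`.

The source date corresponds to 18 February 932 in the proleptic Gregorian calendar (JDN 2061514).
That day falls on 4 Adar 4692 AM in the Hebrew calendar.

4 Adar 4692 AM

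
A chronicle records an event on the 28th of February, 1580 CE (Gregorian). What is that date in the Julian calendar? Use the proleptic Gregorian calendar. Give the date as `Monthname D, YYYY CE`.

February 18, 1580 CE

The Julian–Gregorian offset here is 10 days (Julian trailing).
28 February 1580 Gregorian − 10 days → 18 February 1580 Julian.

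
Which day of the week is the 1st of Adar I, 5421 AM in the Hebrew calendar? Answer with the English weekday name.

In the Gregorian calendar this is 31 January 1661 (JDN 2327759).
JDN 2327759 mod 7 = 0, and JDN 0 was a Monday, so this is a Monday.

Monday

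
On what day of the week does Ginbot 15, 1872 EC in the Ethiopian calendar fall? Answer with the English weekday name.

This is JDN 2407858 (22 May 1880 Gregorian).
JDN 2407858 mod 7 = 5, and JDN 0 was a Monday, so this is a Saturday.

Saturday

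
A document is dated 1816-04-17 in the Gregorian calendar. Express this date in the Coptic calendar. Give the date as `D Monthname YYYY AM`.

10 Parmouti 1532 AM

Julian Day Number of the source date = 2384447.
Converting JDN 2384447 to the Coptic calendar gives 10 Parmouti 1532 AM.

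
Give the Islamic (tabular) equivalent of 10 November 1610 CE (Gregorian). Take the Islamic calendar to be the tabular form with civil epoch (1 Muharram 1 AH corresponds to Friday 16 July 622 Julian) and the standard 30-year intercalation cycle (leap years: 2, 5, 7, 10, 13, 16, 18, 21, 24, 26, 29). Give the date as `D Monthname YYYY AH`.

23 Sha'ban 1019 AH

Both dates share Julian Day Number 2309414; in the tabular Islamic calendar that is 23 Sha'ban 1019 AH.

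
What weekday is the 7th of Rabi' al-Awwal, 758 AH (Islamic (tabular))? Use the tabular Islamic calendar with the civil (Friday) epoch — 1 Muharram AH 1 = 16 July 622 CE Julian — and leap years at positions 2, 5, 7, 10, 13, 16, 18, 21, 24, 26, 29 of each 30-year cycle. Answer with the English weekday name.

Equivalently 8 March 1357 Gregorian, JDN 2216761.
Since JDN mod 7 = 1 (0 = Monday), the day is Tuesday.

Tuesday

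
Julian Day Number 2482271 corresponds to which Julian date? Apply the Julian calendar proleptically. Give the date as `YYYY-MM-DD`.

JDN 2482271 is 15 February 2084 in the Gregorian calendar.
In the Julian calendar that day is 2084-02-02.

2084-02-02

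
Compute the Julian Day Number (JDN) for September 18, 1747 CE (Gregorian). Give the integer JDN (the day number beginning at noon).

JDN 2400001 is 17 November 1858 CE (Gregorian), MJD 0; the target day is −40602 days from there, so JDN = 2359399.

2359399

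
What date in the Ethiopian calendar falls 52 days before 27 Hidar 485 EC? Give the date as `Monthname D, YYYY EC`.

JDN of 27 Hidar 485 EC = 1901088.
1901088 − 52 = 1901036.
JDN 1901036 in the Ethiopian calendar is Tikimt 5, 485 EC.

Tikimt 5, 485 EC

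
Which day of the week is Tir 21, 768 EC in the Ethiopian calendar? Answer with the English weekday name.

Wednesday

In the proleptic Gregorian calendar this is 21 January 776 (JDN 2004508).
Since JDN mod 7 = 2 (0 = Monday), the day is Wednesday.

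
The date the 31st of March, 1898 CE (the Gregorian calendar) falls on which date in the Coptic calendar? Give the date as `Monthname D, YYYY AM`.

Both dates share Julian Day Number 2414380; in the Coptic calendar that is 23 Paremhat 1614 AM.

Paremhat 23, 1614 AM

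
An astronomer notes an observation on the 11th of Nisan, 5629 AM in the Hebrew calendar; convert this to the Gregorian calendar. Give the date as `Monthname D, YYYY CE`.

Julian Day Number of the source date = 2403780.
Converting JDN 2403780 to the Gregorian calendar gives 23 March 1869 CE.

March 23, 1869 CE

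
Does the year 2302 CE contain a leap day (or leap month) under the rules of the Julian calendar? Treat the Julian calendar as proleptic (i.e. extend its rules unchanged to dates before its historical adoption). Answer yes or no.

2302 mod 4 = 2, so it is a common year in the Julian calendar.

no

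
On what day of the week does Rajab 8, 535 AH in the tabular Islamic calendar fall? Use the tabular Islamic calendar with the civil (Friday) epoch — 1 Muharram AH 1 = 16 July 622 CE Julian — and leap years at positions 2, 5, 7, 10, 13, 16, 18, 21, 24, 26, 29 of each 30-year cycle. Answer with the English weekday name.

This is JDN 2137856 (24 February 1141 Gregorian).
JDN 2137856 mod 7 = 0, and JDN 0 was a Monday, so this is a Monday.

Monday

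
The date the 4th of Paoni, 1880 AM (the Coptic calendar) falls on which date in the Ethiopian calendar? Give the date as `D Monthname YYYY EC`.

4 Sene 2156 EC

The source date corresponds to 12 June 2164 in the Gregorian calendar (JDN 2511608).
That day falls on 4 Sene 2156 EC in the Ethiopian calendar.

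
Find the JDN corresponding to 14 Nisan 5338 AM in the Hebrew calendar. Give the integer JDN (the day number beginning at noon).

2297503

Equivalently 1 April 1578 (proleptic Gregorian).
JDN 2400001 is 17 November 1858 CE (Gregorian), MJD 0; the target day is −102498 days from there, so JDN = 2297503.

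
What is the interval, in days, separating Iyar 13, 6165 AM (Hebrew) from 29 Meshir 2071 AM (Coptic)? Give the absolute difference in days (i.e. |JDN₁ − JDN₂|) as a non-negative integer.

First date → JDN 2599600; second date → JDN 2581275.
The interval is |2599600 − 2581275| = 18325 days.

18325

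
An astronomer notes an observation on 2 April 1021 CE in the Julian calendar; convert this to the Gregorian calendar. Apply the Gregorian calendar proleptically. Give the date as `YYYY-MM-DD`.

For dates in this range the Gregorian date is 6 days ahead of the Julian.
2 April 1021 Julian + 6 days → 8 April 1021 Gregorian.

1021-04-08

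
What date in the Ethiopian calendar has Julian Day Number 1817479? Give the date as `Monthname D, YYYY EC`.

Tahsas 30, 256 EC

JDN 1817479 is 27 December 263 in the proleptic Gregorian calendar.
In the Ethiopian calendar that day is Tahsas 30, 256 EC.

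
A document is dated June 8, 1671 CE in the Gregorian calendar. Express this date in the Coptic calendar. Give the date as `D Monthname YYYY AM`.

Julian Day Number of the source date = 2331539.
Converting JDN 2331539 to the Coptic calendar gives 4 Paoni 1387 AM.

4 Paoni 1387 AM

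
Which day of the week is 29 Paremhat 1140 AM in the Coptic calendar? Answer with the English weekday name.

Saturday

This is JDN 2241258 (3 April 1424 Gregorian).
JDN 2241258 mod 7 = 5, and JDN 0 was a Monday, so this is a Saturday.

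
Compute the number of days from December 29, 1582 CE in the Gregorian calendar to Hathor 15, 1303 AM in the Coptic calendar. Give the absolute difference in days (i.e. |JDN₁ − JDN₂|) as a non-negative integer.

1423

First date → JDN 2299236; second date → JDN 2300659.
The interval is |2299236 − 2300659| = 1423 days.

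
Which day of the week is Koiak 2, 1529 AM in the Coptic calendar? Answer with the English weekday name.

Thursday

Equivalently 10 December 1812 Gregorian, JDN 2383223.
JDN 2383223 mod 7 = 3, and JDN 0 was a Monday, so this is a Thursday.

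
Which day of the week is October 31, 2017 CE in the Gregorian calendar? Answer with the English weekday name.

Tuesday

Since JDN mod 7 = 1 (0 = Monday), the day is Tuesday.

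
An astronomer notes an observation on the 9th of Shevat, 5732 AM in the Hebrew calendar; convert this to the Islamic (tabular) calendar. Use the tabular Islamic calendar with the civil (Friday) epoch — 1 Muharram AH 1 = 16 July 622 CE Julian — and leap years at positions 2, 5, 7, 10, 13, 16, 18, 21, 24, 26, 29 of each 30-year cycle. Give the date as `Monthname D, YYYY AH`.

The source date corresponds to 25 January 1972 in the Gregorian calendar (JDN 2441342).
That day falls on 8 Dhu al-Hijjah 1391 AH in the tabular Islamic calendar.

Dhu al-Hijjah 8, 1391 AH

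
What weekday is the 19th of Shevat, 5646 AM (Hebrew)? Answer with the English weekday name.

This is JDN 2409932 (25 January 1886 Gregorian).
2409932 ≡ 0 (mod 7); counting from Monday = 0 gives Monday.

Monday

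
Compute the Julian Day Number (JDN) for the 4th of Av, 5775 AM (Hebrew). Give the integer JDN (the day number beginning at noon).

2457224

Equivalently 20 July 2015 (Gregorian).
JDN 2299161 is 15 October 1582 CE (Gregorian); the target day is +158063 days from there, so JDN = 2457224.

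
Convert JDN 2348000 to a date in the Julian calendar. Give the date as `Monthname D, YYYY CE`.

The Gregorian equivalent of JDN 2348000 is 3 July 1716.
In the Julian calendar that day is June 22, 1716 CE.

June 22, 1716 CE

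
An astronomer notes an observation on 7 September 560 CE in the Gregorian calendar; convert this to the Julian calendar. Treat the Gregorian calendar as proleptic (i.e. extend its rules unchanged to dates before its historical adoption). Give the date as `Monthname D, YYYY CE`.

For dates in this range the Gregorian date is 2 days ahead of the Julian.
7 September 560 Gregorian − 2 days → 5 September 560 Julian.

September 5, 560 CE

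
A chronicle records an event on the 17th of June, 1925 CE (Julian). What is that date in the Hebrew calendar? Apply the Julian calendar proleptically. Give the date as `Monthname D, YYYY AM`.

Julian Day Number of the source date = 2424332.
Converting JDN 2424332 to the Hebrew calendar gives 8 Tammuz 5685 AM.

Tammuz 8, 5685 AM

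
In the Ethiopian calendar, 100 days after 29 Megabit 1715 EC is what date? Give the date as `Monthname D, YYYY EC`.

JDN of 29 Megabit 1715 EC = 2350467.
2350467 + 100 = 2350567.
JDN 2350567 in the Ethiopian calendar is Hamle 9, 1715 EC.

Hamle 9, 1715 EC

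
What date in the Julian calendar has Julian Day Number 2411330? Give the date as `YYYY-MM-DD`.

1889-11-11

The Gregorian equivalent of JDN 2411330 is 23 November 1889.
In the Julian calendar that day is 1889-11-11.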